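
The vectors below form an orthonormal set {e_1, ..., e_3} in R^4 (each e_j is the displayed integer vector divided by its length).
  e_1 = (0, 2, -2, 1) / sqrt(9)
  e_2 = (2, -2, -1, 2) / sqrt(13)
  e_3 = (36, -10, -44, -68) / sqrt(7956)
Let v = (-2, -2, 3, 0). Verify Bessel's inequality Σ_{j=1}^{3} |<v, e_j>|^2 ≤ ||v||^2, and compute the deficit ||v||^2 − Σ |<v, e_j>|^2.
Σ |<v, e_j>|^2 = 273/17; ||v||^2 = 17; deficit = 16/17

Write each e_j = u_j / sqrt(<u_j, u_j>) where u_j is the displayed integer vector. Then <v, e_j> = <v, u_j> / sqrt(<u_j, u_j>), so |<v, e_j>|^2 = <v, u_j>^2 / <u_j, u_j>.
Coefficients: <v, e_1> = -10/sqrt(9), <v, e_2> = -3/sqrt(13), <v, e_3> = -184/sqrt(7956).
Square and sum: Σ |<v, e_j>|^2 = 273/17.
Compute ||v||^2 = v·v = 17.
Deficit = 17 − 273/17 = 16/17 ≥ 0, confirming Bessel's inequality. (The deficit equals ||v − Σ <v,e_j> e_j||^2, the squared distance from v to span{e_j}.)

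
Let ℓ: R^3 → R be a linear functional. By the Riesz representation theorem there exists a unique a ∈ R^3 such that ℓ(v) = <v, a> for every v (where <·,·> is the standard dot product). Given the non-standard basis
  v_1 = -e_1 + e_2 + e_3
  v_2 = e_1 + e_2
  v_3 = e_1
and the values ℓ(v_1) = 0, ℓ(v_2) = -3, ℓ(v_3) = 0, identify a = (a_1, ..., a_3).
a = (0, -3, 3)

Write a = (a_1, ..., a_3) in the standard basis. For each basis vector v_i, ℓ(v_i) = <v_i, a> is a linear equation in the a_j's. Collect the n equations into a matrix system V a = ℓ, where row i of V is v_i (expressed in the standard basis). Since V is invertible (lower-triangular with 1s on the diagonal, up to permutation), solve by back-substitution:
  V =
[[-1, 1, 1],
 [1, 1, 0],
 [1, 0, 0]]
  V a = (0, -3, 0)
Solving gives a = (0, -3, 3).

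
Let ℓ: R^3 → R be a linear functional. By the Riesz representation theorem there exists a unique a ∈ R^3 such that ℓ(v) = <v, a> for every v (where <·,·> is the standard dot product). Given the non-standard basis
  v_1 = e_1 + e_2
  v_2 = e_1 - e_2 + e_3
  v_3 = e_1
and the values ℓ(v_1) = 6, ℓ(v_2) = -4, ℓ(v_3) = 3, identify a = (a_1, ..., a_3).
a = (3, 3, -4)

Write a = (a_1, ..., a_3) in the standard basis. For each basis vector v_i, ℓ(v_i) = <v_i, a> is a linear equation in the a_j's. Collect the n equations into a matrix system V a = ℓ, where row i of V is v_i (expressed in the standard basis). Since V is invertible (lower-triangular with 1s on the diagonal, up to permutation), solve by back-substitution:
  V =
[[1, 1, 0],
 [1, -1, 1],
 [1, 0, 0]]
  V a = (6, -4, 3)
Solving gives a = (3, 3, -4).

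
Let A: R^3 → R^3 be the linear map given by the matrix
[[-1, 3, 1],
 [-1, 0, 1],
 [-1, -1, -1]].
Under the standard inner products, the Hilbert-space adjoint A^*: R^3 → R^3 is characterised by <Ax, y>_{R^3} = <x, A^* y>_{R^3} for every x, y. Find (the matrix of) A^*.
A^* = A^T =
[[-1, -1, -1],
 [3, 0, -1],
 [1, 1, -1]]

For real matrices with standard dot products, the defining identity <Ax, y> = <x, A^* y> gives (Ax)^T y = x^T (A^*) y, i.e. x^T A^T y = x^T (A^*) y. Since this holds for all x, y, we must have A^* = A^T. Therefore
A^* =
[[-1, -1, -1],
 [3, 0, -1],
 [1, 1, -1]].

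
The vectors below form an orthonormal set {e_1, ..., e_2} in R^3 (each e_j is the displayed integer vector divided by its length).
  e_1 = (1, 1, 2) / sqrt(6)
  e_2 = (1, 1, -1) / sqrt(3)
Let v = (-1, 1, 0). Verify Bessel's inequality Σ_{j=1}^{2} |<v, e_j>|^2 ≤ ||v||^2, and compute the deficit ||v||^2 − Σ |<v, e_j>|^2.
Σ |<v, e_j>|^2 = 0; ||v||^2 = 2; deficit = 2

Write each e_j = u_j / sqrt(<u_j, u_j>) where u_j is the displayed integer vector. Then <v, e_j> = <v, u_j> / sqrt(<u_j, u_j>), so |<v, e_j>|^2 = <v, u_j>^2 / <u_j, u_j>.
Coefficients: <v, e_1> = 0/sqrt(6), <v, e_2> = 0/sqrt(3).
Square and sum: Σ |<v, e_j>|^2 = 0.
Compute ||v||^2 = v·v = 2.
Deficit = 2 − 0 = 2 ≥ 0, confirming Bessel's inequality. (The deficit equals ||v − Σ <v,e_j> e_j||^2, the squared distance from v to span{e_j}.)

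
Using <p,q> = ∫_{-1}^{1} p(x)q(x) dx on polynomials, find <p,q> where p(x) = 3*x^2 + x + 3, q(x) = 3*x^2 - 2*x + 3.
<p,q> = 484/15

Expand the product: p(x)·q(x) = 9*x^4 - 3*x^3 + 16*x^2 - 3*x + 9.
∫_{-1}^{1} of each monomial x^k gives [2/(k+1) if k even, 0 if k odd]. Integrating term-by-term (or equivalently evaluating the antiderivative F(x) = 9*x^5/5 - 3*x^4/4 + 16*x^3/3 - 3*x^2/2 + 9*x at the endpoints):
  F(1) − F(−1) = 833/60 − (-1103/60) = 484/15.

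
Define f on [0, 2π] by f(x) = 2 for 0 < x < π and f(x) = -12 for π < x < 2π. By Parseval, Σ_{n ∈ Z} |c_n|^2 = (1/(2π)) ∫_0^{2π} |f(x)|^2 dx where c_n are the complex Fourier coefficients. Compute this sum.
Σ |c_n|^2 = 74

Parseval equates the L^2 energy of f (normalised by 1/(2π)) with the ℓ^2 sum of its Fourier coefficients: (1/(2π)) ∫_0^{2π} |f|^2 = Σ |c_n|^2.
Compute the left side: (1/(2π)) [∫_0^π 2^2 dx + ∫_π^{2π} (-12)^2 dx] = (1/(2π)) · (4π + 144π) = (4 + 144)/2 = 74.
So Σ_{n ∈ Z} |c_n|^2 = 74.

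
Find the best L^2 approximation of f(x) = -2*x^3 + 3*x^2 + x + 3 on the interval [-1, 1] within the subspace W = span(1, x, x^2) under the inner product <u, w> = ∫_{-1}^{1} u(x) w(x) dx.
g(x) = 3*x^2 - x/5 + 3

The best approximation g ∈ W is the orthogonal projection of f onto W. Writing g = a_0 + a_1 x + a_2 x^2, the coefficients solve the normal equations G · a = b where
  G_{ij} = <φ_i, φ_j> and b_i = <f, φ_i>, with φ_0 = 1, φ_1 = x, φ_2 = x^2.
G =
  [2, 0, 2/3]
  [0, 2/3, 0]
  [2/3, 0, 2/5],
b = (8, -2/15, 16/5).
Solving gives a_0 = 3, a_1 = -1/5, a_2 = 3, so
  g(x) = 3*x^2 - x/5 + 3.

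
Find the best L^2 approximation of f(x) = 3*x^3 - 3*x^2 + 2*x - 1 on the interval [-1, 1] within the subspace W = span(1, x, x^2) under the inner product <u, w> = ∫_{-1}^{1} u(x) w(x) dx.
g(x) = -3*x^2 + 19*x/5 - 1

The best approximation g ∈ W is the orthogonal projection of f onto W. Writing g = a_0 + a_1 x + a_2 x^2, the coefficients solve the normal equations G · a = b where
  G_{ij} = <φ_i, φ_j> and b_i = <f, φ_i>, with φ_0 = 1, φ_1 = x, φ_2 = x^2.
G =
  [2, 0, 2/3]
  [0, 2/3, 0]
  [2/3, 0, 2/5],
b = (-4, 38/15, -28/15).
Solving gives a_0 = -1, a_1 = 19/5, a_2 = -3, so
  g(x) = -3*x^2 + 19*x/5 - 1.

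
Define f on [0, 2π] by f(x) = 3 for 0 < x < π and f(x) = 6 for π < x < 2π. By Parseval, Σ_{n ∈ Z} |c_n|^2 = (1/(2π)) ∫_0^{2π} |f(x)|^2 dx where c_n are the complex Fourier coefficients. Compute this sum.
Σ |c_n|^2 = 45/2

Parseval equates the L^2 energy of f (normalised by 1/(2π)) with the ℓ^2 sum of its Fourier coefficients: (1/(2π)) ∫_0^{2π} |f|^2 = Σ |c_n|^2.
Compute the left side: (1/(2π)) [∫_0^π 3^2 dx + ∫_π^{2π} 6^2 dx] = (1/(2π)) · (9π + 36π) = (9 + 36)/2 = 45/2.
So Σ_{n ∈ Z} |c_n|^2 = 45/2.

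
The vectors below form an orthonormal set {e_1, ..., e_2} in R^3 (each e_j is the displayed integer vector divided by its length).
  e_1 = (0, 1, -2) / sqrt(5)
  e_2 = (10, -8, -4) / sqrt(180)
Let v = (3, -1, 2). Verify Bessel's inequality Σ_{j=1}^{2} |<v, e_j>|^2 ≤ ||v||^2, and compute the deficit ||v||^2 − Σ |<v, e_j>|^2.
Σ |<v, e_j>|^2 = 10; ||v||^2 = 14; deficit = 4

Write each e_j = u_j / sqrt(<u_j, u_j>) where u_j is the displayed integer vector. Then <v, e_j> = <v, u_j> / sqrt(<u_j, u_j>), so |<v, e_j>|^2 = <v, u_j>^2 / <u_j, u_j>.
Coefficients: <v, e_1> = -5/sqrt(5), <v, e_2> = 30/sqrt(180).
Square and sum: Σ |<v, e_j>|^2 = 10.
Compute ||v||^2 = v·v = 14.
Deficit = 14 − 10 = 4 ≥ 0, confirming Bessel's inequality. (The deficit equals ||v − Σ <v,e_j> e_j||^2, the squared distance from v to span{e_j}.)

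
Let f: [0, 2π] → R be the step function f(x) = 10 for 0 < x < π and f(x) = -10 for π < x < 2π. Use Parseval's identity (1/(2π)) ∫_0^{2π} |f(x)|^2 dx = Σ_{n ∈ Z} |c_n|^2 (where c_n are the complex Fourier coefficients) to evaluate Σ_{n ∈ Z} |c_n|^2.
Σ |c_n|^2 = 100

Parseval equates the L^2 energy of f (normalised by 1/(2π)) with the ℓ^2 sum of its Fourier coefficients: (1/(2π)) ∫_0^{2π} |f|^2 = Σ |c_n|^2.
Compute the left side: (1/(2π)) [∫_0^π 10^2 dx + ∫_π^{2π} (-10)^2 dx] = (1/(2π)) · (100π + 100π) = (100 + 100)/2 = 100.
So Σ_{n ∈ Z} |c_n|^2 = 100.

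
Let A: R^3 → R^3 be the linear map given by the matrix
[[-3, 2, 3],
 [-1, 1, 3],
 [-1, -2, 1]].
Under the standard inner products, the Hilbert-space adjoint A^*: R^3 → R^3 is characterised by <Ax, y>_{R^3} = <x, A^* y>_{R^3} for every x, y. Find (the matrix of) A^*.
A^* = A^T =
[[-3, -1, -1],
 [2, 1, -2],
 [3, 3, 1]]

For real matrices with standard dot products, the defining identity <Ax, y> = <x, A^* y> gives (Ax)^T y = x^T (A^*) y, i.e. x^T A^T y = x^T (A^*) y. Since this holds for all x, y, we must have A^* = A^T. Therefore
A^* =
[[-3, -1, -1],
 [2, 1, -2],
 [3, 3, 1]].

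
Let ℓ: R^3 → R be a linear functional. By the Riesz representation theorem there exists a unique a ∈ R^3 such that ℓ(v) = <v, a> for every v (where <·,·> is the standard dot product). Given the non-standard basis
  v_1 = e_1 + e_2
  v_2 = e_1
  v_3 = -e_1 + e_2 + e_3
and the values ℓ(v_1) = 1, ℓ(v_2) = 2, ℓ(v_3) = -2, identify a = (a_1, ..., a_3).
a = (2, -1, 1)

Write a = (a_1, ..., a_3) in the standard basis. For each basis vector v_i, ℓ(v_i) = <v_i, a> is a linear equation in the a_j's. Collect the n equations into a matrix system V a = ℓ, where row i of V is v_i (expressed in the standard basis). Since V is invertible (lower-triangular with 1s on the diagonal, up to permutation), solve by back-substitution:
  V =
[[1, 1, 0],
 [1, 0, 0],
 [-1, 1, 1]]
  V a = (1, 2, -2)
Solving gives a = (2, -1, 1).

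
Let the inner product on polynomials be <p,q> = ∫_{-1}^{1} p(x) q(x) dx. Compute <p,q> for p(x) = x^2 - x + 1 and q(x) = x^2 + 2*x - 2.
<p,q> = -28/5

Expand the product: p(x)·q(x) = x^4 + x^3 - 3*x^2 + 4*x - 2.
∫_{-1}^{1} of each monomial x^k gives [2/(k+1) if k even, 0 if k odd]. Integrating term-by-term (or equivalently evaluating the antiderivative F(x) = x^5/5 + x^4/4 - x^3 + 2*x^2 - 2*x at the endpoints):
  F(1) − F(−1) = -11/20 − (101/20) = -28/5.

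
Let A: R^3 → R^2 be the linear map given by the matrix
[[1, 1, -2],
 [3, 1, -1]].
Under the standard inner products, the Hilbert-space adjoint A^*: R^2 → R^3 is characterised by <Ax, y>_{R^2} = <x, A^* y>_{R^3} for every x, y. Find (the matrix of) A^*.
A^* = A^T =
[[1, 3],
 [1, 1],
 [-2, -1]]

For real matrices with standard dot products, the defining identity <Ax, y> = <x, A^* y> gives (Ax)^T y = x^T (A^*) y, i.e. x^T A^T y = x^T (A^*) y. Since this holds for all x, y, we must have A^* = A^T. Therefore
A^* =
[[1, 3],
 [1, 1],
 [-2, -1]].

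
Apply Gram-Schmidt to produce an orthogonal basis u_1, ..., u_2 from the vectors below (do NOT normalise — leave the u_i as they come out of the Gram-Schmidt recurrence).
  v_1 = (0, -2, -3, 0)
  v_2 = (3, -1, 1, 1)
Orthogonal basis:
  u_1 = (0, -2, -3, 0)
  u_2 = (3, -15/13, 10/13, 1)

Apply the Gram-Schmidt recurrence
  u_1 = v_1
  u_i = v_i − Σ_{j<i} ((v_i · u_j) / (u_j · u_j)) · u_j.

Step by step this gives:
  u_1 = (0, -2, -3, 0)
  u_2 = (3, -15/13, 10/13, 1)

Orthogonality check:
  u_2 · u_1 = 0 (should be 0)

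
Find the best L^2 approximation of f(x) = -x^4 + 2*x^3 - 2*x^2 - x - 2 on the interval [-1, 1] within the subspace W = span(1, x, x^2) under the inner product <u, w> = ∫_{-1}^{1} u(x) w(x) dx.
g(x) = -20*x^2/7 + x/5 - 67/35

The best approximation g ∈ W is the orthogonal projection of f onto W. Writing g = a_0 + a_1 x + a_2 x^2, the coefficients solve the normal equations G · a = b where
  G_{ij} = <φ_i, φ_j> and b_i = <f, φ_i>, with φ_0 = 1, φ_1 = x, φ_2 = x^2.
G =
  [2, 0, 2/3]
  [0, 2/3, 0]
  [2/3, 0, 2/5],
b = (-86/15, 2/15, -254/105).
Solving gives a_0 = -67/35, a_1 = 1/5, a_2 = -20/7, so
  g(x) = -20*x^2/7 + x/5 - 67/35.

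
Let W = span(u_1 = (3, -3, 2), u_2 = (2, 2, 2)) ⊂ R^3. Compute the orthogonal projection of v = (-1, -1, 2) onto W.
proj_W(v) = (14/31, -22/31, 8/31)

Set up U = [u_1 | ... | u_2] ∈ R^(3×2). The projector onto W = col(U) is P = U (U^T U)^(-1) U^T.
Compute U^T U =
  [22, 4]
  [4, 12],
and U^T v = (4, 0).
Solve U^T U · c = U^T v for the coefficients: c = (6/31, -2/31). The projection is proj_W(v) = U c.
Check: (v - proj_W(v)) · u_1 = 0  (should be 0).
Check: (v - proj_W(v)) · u_2 = 0  (should be 0).
Result: proj_W(v) = (14/31, -22/31, 8/31).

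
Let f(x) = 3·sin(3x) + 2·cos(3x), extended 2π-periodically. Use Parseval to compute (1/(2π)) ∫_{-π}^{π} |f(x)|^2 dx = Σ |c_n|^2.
Σ |c_n|^2 = 13/2

Expand |f|^2 and use orthogonality of {sin(nx), cos(mx)} on [-π, π]:
  ∫_{-π}^{π} sin(nx)^2 dx = π, ∫ cos(mx)^2 dx = π, and cross terms integrate to 0.
So ∫_{-π}^{π} f(x)^2 dx = 3^2 · π + 2^2 · π = (9 + 4)π.
Divide by 2π: (9 + 4)/2 = 13/2.
By Parseval, this equals Σ |c_n|^2.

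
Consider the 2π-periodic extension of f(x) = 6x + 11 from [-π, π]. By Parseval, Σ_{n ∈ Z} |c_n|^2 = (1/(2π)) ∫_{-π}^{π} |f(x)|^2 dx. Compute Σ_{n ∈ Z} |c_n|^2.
Σ |c_n|^2 = 12π^2 + 121

Expand and integrate term by term over [-π, π]:
  ∫ (6x)^2 dx = 36·(2π^3/3); ∫ 2·6·(11)·x dx = 0 (odd integrand); ∫ 11^2 dx = 121·2π.
So (1/(2π)) ∫_{-π}^{π} (6x + 11)^2 dx = 36π^2/3 + 121 = 12π^2 + 121.
Parseval ⇒ Σ |c_n|^2 = 12π^2 + 121.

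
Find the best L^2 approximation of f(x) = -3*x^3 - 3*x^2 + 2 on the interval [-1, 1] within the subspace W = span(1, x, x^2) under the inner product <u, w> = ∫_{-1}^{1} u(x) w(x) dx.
g(x) = -3*x^2 - 9*x/5 + 2

The best approximation g ∈ W is the orthogonal projection of f onto W. Writing g = a_0 + a_1 x + a_2 x^2, the coefficients solve the normal equations G · a = b where
  G_{ij} = <φ_i, φ_j> and b_i = <f, φ_i>, with φ_0 = 1, φ_1 = x, φ_2 = x^2.
G =
  [2, 0, 2/3]
  [0, 2/3, 0]
  [2/3, 0, 2/5],
b = (2, -6/5, 2/15).
Solving gives a_0 = 2, a_1 = -9/5, a_2 = -3, so
  g(x) = -3*x^2 - 9*x/5 + 2.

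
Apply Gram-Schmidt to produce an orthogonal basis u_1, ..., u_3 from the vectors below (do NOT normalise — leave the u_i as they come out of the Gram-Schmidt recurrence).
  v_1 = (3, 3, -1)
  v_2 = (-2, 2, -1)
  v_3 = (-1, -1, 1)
Orthogonal basis:
  u_1 = (3, 3, -1)
  u_2 = (-41/19, 35/19, -18/19)
  u_3 = (-4/85, 4/17, 48/85)

Apply the Gram-Schmidt recurrence
  u_1 = v_1
  u_i = v_i − Σ_{j<i} ((v_i · u_j) / (u_j · u_j)) · u_j.

Step by step this gives:
  u_1 = (3, 3, -1)
  u_2 = (-41/19, 35/19, -18/19)
  u_3 = (-4/85, 4/17, 48/85)

Orthogonality check:
  u_2 · u_1 = 0 (should be 0)
  u_3 · u_1 = 0 (should be 0)
  u_3 · u_2 = 0 (should be 0)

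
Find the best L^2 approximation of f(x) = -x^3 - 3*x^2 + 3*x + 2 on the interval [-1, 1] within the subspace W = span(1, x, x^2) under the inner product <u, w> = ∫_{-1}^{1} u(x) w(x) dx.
g(x) = -3*x^2 + 12*x/5 + 2

The best approximation g ∈ W is the orthogonal projection of f onto W. Writing g = a_0 + a_1 x + a_2 x^2, the coefficients solve the normal equations G · a = b where
  G_{ij} = <φ_i, φ_j> and b_i = <f, φ_i>, with φ_0 = 1, φ_1 = x, φ_2 = x^2.
G =
  [2, 0, 2/3]
  [0, 2/3, 0]
  [2/3, 0, 2/5],
b = (2, 8/5, 2/15).
Solving gives a_0 = 2, a_1 = 12/5, a_2 = -3, so
  g(x) = -3*x^2 + 12*x/5 + 2.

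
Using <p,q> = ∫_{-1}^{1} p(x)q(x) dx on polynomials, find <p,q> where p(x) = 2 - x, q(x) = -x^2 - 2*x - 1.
<p,q> = -4

Expand the product: p(x)·q(x) = x^3 - 3*x - 2.
∫_{-1}^{1} of each monomial x^k gives [2/(k+1) if k even, 0 if k odd]. Integrating term-by-term (or equivalently evaluating the antiderivative F(x) = x^4/4 - 3*x^2/2 - 2*x at the endpoints):
  F(1) − F(−1) = -13/4 − (3/4) = -4.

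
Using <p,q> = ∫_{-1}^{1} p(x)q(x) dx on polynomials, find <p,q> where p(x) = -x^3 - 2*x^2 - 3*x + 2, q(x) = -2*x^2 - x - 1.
<p,q> = -4/3

Expand the product: p(x)·q(x) = 2*x^5 + 5*x^4 + 9*x^3 + x^2 + x - 2.
∫_{-1}^{1} of each monomial x^k gives [2/(k+1) if k even, 0 if k odd]. Integrating term-by-term (or equivalently evaluating the antiderivative F(x) = x^6/3 + x^5 + 9*x^4/4 + x^3/3 + x^2/2 - 2*x at the endpoints):
  F(1) − F(−1) = 29/12 − (15/4) = -4/3.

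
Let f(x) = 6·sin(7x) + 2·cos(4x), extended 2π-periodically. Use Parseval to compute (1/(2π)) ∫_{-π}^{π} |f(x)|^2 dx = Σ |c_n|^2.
Σ |c_n|^2 = 20

Expand |f|^2 and use orthogonality of {sin(nx), cos(mx)} on [-π, π]:
  ∫_{-π}^{π} sin(nx)^2 dx = π, ∫ cos(mx)^2 dx = π, and cross terms integrate to 0.
So ∫_{-π}^{π} f(x)^2 dx = 6^2 · π + 2^2 · π = (36 + 4)π.
Divide by 2π: (36 + 4)/2 = 20.
By Parseval, this equals Σ |c_n|^2.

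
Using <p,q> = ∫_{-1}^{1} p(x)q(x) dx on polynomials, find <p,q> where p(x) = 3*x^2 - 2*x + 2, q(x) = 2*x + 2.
<p,q> = 28/3

Expand the product: p(x)·q(x) = 6*x^3 + 2*x^2 + 4.
∫_{-1}^{1} of each monomial x^k gives [2/(k+1) if k even, 0 if k odd]. Integrating term-by-term (or equivalently evaluating the antiderivative F(x) = 3*x^4/2 + 2*x^3/3 + 4*x at the endpoints):
  F(1) − F(−1) = 37/6 − (-19/6) = 28/3.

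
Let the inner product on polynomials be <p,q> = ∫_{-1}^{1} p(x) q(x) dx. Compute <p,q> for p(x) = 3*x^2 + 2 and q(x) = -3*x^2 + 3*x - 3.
<p,q> = -128/5

Expand the product: p(x)·q(x) = -9*x^4 + 9*x^3 - 15*x^2 + 6*x - 6.
∫_{-1}^{1} of each monomial x^k gives [2/(k+1) if k even, 0 if k odd]. Integrating term-by-term (or equivalently evaluating the antiderivative F(x) = -9*x^5/5 + 9*x^4/4 - 5*x^3 + 3*x^2 - 6*x at the endpoints):
  F(1) − F(−1) = -151/20 − (361/20) = -128/5.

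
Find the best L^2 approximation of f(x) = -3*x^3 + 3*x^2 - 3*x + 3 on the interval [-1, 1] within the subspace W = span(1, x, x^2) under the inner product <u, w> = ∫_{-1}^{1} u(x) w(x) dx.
g(x) = 3*x^2 - 24*x/5 + 3

The best approximation g ∈ W is the orthogonal projection of f onto W. Writing g = a_0 + a_1 x + a_2 x^2, the coefficients solve the normal equations G · a = b where
  G_{ij} = <φ_i, φ_j> and b_i = <f, φ_i>, with φ_0 = 1, φ_1 = x, φ_2 = x^2.
G =
  [2, 0, 2/3]
  [0, 2/3, 0]
  [2/3, 0, 2/5],
b = (8, -16/5, 16/5).
Solving gives a_0 = 3, a_1 = -24/5, a_2 = 3, so
  g(x) = 3*x^2 - 24*x/5 + 3.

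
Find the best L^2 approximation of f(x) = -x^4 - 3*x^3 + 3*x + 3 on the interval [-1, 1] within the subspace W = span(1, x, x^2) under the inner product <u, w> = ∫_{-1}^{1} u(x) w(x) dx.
g(x) = -6*x^2/7 + 6*x/5 + 108/35

The best approximation g ∈ W is the orthogonal projection of f onto W. Writing g = a_0 + a_1 x + a_2 x^2, the coefficients solve the normal equations G · a = b where
  G_{ij} = <φ_i, φ_j> and b_i = <f, φ_i>, with φ_0 = 1, φ_1 = x, φ_2 = x^2.
G =
  [2, 0, 2/3]
  [0, 2/3, 0]
  [2/3, 0, 2/5],
b = (28/5, 4/5, 12/7).
Solving gives a_0 = 108/35, a_1 = 6/5, a_2 = -6/7, so
  g(x) = -6*x^2/7 + 6*x/5 + 108/35.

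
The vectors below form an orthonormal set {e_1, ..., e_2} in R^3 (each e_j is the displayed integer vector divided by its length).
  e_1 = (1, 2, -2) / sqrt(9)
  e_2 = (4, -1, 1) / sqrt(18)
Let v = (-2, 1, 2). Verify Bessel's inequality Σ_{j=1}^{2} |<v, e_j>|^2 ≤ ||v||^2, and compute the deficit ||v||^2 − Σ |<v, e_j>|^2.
Σ |<v, e_j>|^2 = 9/2; ||v||^2 = 9; deficit = 9/2

Write each e_j = u_j / sqrt(<u_j, u_j>) where u_j is the displayed integer vector. Then <v, e_j> = <v, u_j> / sqrt(<u_j, u_j>), so |<v, e_j>|^2 = <v, u_j>^2 / <u_j, u_j>.
Coefficients: <v, e_1> = -4/sqrt(9), <v, e_2> = -7/sqrt(18).
Square and sum: Σ |<v, e_j>|^2 = 9/2.
Compute ||v||^2 = v·v = 9.
Deficit = 9 − 9/2 = 9/2 ≥ 0, confirming Bessel's inequality. (The deficit equals ||v − Σ <v,e_j> e_j||^2, the squared distance from v to span{e_j}.)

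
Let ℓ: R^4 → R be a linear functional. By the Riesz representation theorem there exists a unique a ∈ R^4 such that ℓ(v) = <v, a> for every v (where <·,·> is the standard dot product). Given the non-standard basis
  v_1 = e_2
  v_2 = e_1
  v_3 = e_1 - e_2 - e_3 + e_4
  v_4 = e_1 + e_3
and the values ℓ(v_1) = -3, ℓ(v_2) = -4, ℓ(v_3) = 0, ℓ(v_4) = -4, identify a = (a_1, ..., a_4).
a = (-4, -3, 0, 1)

Write a = (a_1, ..., a_4) in the standard basis. For each basis vector v_i, ℓ(v_i) = <v_i, a> is a linear equation in the a_j's. Collect the n equations into a matrix system V a = ℓ, where row i of V is v_i (expressed in the standard basis). Since V is invertible (lower-triangular with 1s on the diagonal, up to permutation), solve by back-substitution:
  V =
[[0, 1, 0, 0],
 [1, 0, 0, 0],
 [1, -1, -1, 1],
 [1, 0, 1, 0]]
  V a = (-3, -4, 0, -4)
Solving gives a = (-4, -3, 0, 1).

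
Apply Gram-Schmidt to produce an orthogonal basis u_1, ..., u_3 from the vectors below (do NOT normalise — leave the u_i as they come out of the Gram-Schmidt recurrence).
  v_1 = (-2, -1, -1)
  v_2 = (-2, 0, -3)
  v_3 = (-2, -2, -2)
Orthogonal basis:
  u_1 = (-2, -1, -1)
  u_2 = (1/3, 7/6, -11/6)
  u_3 = (18/29, -24/29, -12/29)

Apply the Gram-Schmidt recurrence
  u_1 = v_1
  u_i = v_i − Σ_{j<i} ((v_i · u_j) / (u_j · u_j)) · u_j.

Step by step this gives:
  u_1 = (-2, -1, -1)
  u_2 = (1/3, 7/6, -11/6)
  u_3 = (18/29, -24/29, -12/29)

Orthogonality check:
  u_2 · u_1 = 0 (should be 0)
  u_3 · u_1 = 0 (should be 0)
  u_3 · u_2 = 0 (should be 0)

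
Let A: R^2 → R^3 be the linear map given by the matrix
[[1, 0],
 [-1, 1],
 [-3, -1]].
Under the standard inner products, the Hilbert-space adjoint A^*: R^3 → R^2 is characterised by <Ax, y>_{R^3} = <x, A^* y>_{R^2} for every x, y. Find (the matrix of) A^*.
A^* = A^T =
[[1, -1, -3],
 [0, 1, -1]]

For real matrices with standard dot products, the defining identity <Ax, y> = <x, A^* y> gives (Ax)^T y = x^T (A^*) y, i.e. x^T A^T y = x^T (A^*) y. Since this holds for all x, y, we must have A^* = A^T. Therefore
A^* =
[[1, -1, -3],
 [0, 1, -1]].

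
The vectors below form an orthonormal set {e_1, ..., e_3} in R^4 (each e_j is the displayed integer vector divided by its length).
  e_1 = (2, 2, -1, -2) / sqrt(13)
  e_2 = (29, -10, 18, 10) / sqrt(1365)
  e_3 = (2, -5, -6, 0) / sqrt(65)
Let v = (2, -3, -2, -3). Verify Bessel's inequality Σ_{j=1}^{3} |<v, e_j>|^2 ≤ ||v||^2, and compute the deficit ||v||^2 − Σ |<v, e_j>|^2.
Σ |<v, e_j>|^2 = 4889/273; ||v||^2 = 26; deficit = 2209/273

Write each e_j = u_j / sqrt(<u_j, u_j>) where u_j is the displayed integer vector. Then <v, e_j> = <v, u_j> / sqrt(<u_j, u_j>), so |<v, e_j>|^2 = <v, u_j>^2 / <u_j, u_j>.
Coefficients: <v, e_1> = 6/sqrt(13), <v, e_2> = 22/sqrt(1365), <v, e_3> = 31/sqrt(65).
Square and sum: Σ |<v, e_j>|^2 = 4889/273.
Compute ||v||^2 = v·v = 26.
Deficit = 26 − 4889/273 = 2209/273 ≥ 0, confirming Bessel's inequality. (The deficit equals ||v − Σ <v,e_j> e_j||^2, the squared distance from v to span{e_j}.)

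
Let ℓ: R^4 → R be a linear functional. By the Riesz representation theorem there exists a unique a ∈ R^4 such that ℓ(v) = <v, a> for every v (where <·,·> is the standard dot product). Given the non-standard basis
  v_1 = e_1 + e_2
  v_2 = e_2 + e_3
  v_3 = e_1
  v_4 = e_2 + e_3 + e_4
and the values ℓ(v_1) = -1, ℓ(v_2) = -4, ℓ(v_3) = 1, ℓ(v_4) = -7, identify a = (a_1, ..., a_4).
a = (1, -2, -2, -3)

Write a = (a_1, ..., a_4) in the standard basis. For each basis vector v_i, ℓ(v_i) = <v_i, a> is a linear equation in the a_j's. Collect the n equations into a matrix system V a = ℓ, where row i of V is v_i (expressed in the standard basis). Since V is invertible (lower-triangular with 1s on the diagonal, up to permutation), solve by back-substitution:
  V =
[[1, 1, 0, 0],
 [0, 1, 1, 0],
 [1, 0, 0, 0],
 [0, 1, 1, 1]]
  V a = (-1, -4, 1, -7)
Solving gives a = (1, -2, -2, -3).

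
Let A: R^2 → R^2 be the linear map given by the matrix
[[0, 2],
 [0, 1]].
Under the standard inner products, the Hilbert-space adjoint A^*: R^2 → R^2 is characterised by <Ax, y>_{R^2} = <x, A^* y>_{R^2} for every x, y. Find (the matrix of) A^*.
A^* = A^T =
[[0, 0],
 [2, 1]]

For real matrices with standard dot products, the defining identity <Ax, y> = <x, A^* y> gives (Ax)^T y = x^T (A^*) y, i.e. x^T A^T y = x^T (A^*) y. Since this holds for all x, y, we must have A^* = A^T. Therefore
A^* =
[[0, 0],
 [2, 1]].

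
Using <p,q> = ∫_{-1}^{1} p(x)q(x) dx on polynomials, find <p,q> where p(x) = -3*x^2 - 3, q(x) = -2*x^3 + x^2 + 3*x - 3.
<p,q> = 104/5

Expand the product: p(x)·q(x) = 6*x^5 - 3*x^4 - 3*x^3 + 6*x^2 - 9*x + 9.
∫_{-1}^{1} of each monomial x^k gives [2/(k+1) if k even, 0 if k odd]. Integrating term-by-term (or equivalently evaluating the antiderivative F(x) = x^6 - 3*x^5/5 - 3*x^4/4 + 2*x^3 - 9*x^2/2 + 9*x at the endpoints):
  F(1) − F(−1) = 123/20 − (-293/20) = 104/5.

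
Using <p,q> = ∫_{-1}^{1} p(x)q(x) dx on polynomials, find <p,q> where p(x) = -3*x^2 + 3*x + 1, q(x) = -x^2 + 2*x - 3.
<p,q> = 68/15

Expand the product: p(x)·q(x) = 3*x^4 - 9*x^3 + 14*x^2 - 7*x - 3.
∫_{-1}^{1} of each monomial x^k gives [2/(k+1) if k even, 0 if k odd]. Integrating term-by-term (or equivalently evaluating the antiderivative F(x) = 3*x^5/5 - 9*x^4/4 + 14*x^3/3 - 7*x^2/2 - 3*x at the endpoints):
  F(1) − F(−1) = -209/60 − (-481/60) = 68/15.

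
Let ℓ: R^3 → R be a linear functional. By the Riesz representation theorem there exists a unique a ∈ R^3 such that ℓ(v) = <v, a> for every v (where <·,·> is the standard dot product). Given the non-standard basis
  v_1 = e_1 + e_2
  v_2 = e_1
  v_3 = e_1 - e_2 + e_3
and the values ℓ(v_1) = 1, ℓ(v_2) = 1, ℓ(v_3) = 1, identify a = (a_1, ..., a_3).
a = (1, 0, 0)

Write a = (a_1, ..., a_3) in the standard basis. For each basis vector v_i, ℓ(v_i) = <v_i, a> is a linear equation in the a_j's. Collect the n equations into a matrix system V a = ℓ, where row i of V is v_i (expressed in the standard basis). Since V is invertible (lower-triangular with 1s on the diagonal, up to permutation), solve by back-substitution:
  V =
[[1, 1, 0],
 [1, 0, 0],
 [1, -1, 1]]
  V a = (1, 1, 1)
Solving gives a = (1, 0, 0).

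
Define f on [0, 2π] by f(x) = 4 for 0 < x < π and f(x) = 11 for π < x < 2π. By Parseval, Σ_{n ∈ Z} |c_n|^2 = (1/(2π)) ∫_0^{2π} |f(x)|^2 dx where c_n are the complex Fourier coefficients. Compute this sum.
Σ |c_n|^2 = 137/2

Parseval equates the L^2 energy of f (normalised by 1/(2π)) with the ℓ^2 sum of its Fourier coefficients: (1/(2π)) ∫_0^{2π} |f|^2 = Σ |c_n|^2.
Compute the left side: (1/(2π)) [∫_0^π 4^2 dx + ∫_π^{2π} 11^2 dx] = (1/(2π)) · (16π + 121π) = (16 + 121)/2 = 137/2.
So Σ_{n ∈ Z} |c_n|^2 = 137/2.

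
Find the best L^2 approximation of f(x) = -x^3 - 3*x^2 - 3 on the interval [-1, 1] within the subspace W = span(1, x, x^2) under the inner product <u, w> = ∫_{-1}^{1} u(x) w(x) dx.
g(x) = -3*x^2 - 3*x/5 - 3

The best approximation g ∈ W is the orthogonal projection of f onto W. Writing g = a_0 + a_1 x + a_2 x^2, the coefficients solve the normal equations G · a = b where
  G_{ij} = <φ_i, φ_j> and b_i = <f, φ_i>, with φ_0 = 1, φ_1 = x, φ_2 = x^2.
G =
  [2, 0, 2/3]
  [0, 2/3, 0]
  [2/3, 0, 2/5],
b = (-8, -2/5, -16/5).
Solving gives a_0 = -3, a_1 = -3/5, a_2 = -3, so
  g(x) = -3*x^2 - 3*x/5 - 3.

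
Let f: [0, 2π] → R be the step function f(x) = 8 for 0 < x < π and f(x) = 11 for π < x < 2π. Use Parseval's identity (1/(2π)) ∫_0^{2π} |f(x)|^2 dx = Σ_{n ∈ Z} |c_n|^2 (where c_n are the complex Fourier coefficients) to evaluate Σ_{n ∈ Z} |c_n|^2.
Σ |c_n|^2 = 185/2

Parseval equates the L^2 energy of f (normalised by 1/(2π)) with the ℓ^2 sum of its Fourier coefficients: (1/(2π)) ∫_0^{2π} |f|^2 = Σ |c_n|^2.
Compute the left side: (1/(2π)) [∫_0^π 8^2 dx + ∫_π^{2π} 11^2 dx] = (1/(2π)) · (64π + 121π) = (64 + 121)/2 = 185/2.
So Σ_{n ∈ Z} |c_n|^2 = 185/2.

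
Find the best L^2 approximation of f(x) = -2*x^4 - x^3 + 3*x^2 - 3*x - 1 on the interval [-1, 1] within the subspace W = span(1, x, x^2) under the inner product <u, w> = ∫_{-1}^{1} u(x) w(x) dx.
g(x) = 9*x^2/7 - 18*x/5 - 29/35

The best approximation g ∈ W is the orthogonal projection of f onto W. Writing g = a_0 + a_1 x + a_2 x^2, the coefficients solve the normal equations G · a = b where
  G_{ij} = <φ_i, φ_j> and b_i = <f, φ_i>, with φ_0 = 1, φ_1 = x, φ_2 = x^2.
G =
  [2, 0, 2/3]
  [0, 2/3, 0]
  [2/3, 0, 2/5],
b = (-4/5, -12/5, -4/105).
Solving gives a_0 = -29/35, a_1 = -18/5, a_2 = 9/7, so
  g(x) = 9*x^2/7 - 18*x/5 - 29/35.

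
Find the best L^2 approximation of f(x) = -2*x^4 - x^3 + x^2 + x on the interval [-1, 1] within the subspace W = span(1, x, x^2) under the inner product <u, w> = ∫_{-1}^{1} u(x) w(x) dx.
g(x) = -5*x^2/7 + 2*x/5 + 6/35

The best approximation g ∈ W is the orthogonal projection of f onto W. Writing g = a_0 + a_1 x + a_2 x^2, the coefficients solve the normal equations G · a = b where
  G_{ij} = <φ_i, φ_j> and b_i = <f, φ_i>, with φ_0 = 1, φ_1 = x, φ_2 = x^2.
G =
  [2, 0, 2/3]
  [0, 2/3, 0]
  [2/3, 0, 2/5],
b = (-2/15, 4/15, -6/35).
Solving gives a_0 = 6/35, a_1 = 2/5, a_2 = -5/7, so
  g(x) = -5*x^2/7 + 2*x/5 + 6/35.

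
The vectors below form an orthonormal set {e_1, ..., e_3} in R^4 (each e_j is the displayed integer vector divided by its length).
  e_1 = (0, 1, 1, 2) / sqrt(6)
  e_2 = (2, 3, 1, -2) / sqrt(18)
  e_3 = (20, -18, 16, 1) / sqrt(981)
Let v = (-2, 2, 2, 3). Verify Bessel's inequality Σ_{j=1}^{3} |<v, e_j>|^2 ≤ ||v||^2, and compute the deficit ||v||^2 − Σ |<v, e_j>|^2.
Σ |<v, e_j>|^2 = 6083/327; ||v||^2 = 21; deficit = 784/327

Write each e_j = u_j / sqrt(<u_j, u_j>) where u_j is the displayed integer vector. Then <v, e_j> = <v, u_j> / sqrt(<u_j, u_j>), so |<v, e_j>|^2 = <v, u_j>^2 / <u_j, u_j>.
Coefficients: <v, e_1> = 10/sqrt(6), <v, e_2> = -2/sqrt(18), <v, e_3> = -41/sqrt(981).
Square and sum: Σ |<v, e_j>|^2 = 6083/327.
Compute ||v||^2 = v·v = 21.
Deficit = 21 − 6083/327 = 784/327 ≥ 0, confirming Bessel's inequality. (The deficit equals ||v − Σ <v,e_j> e_j||^2, the squared distance from v to span{e_j}.)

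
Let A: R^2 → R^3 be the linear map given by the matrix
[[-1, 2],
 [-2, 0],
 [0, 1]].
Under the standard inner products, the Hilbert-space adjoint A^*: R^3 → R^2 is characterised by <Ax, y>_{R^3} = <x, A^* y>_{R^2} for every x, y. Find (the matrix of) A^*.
A^* = A^T =
[[-1, -2, 0],
 [2, 0, 1]]

For real matrices with standard dot products, the defining identity <Ax, y> = <x, A^* y> gives (Ax)^T y = x^T (A^*) y, i.e. x^T A^T y = x^T (A^*) y. Since this holds for all x, y, we must have A^* = A^T. Therefore
A^* =
[[-1, -2, 0],
 [2, 0, 1]].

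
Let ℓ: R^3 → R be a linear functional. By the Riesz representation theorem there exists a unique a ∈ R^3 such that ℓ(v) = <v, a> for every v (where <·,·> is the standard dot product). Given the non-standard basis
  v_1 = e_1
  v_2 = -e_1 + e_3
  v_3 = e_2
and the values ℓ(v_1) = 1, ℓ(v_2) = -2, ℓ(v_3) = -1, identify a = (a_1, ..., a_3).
a = (1, -1, -1)

Write a = (a_1, ..., a_3) in the standard basis. For each basis vector v_i, ℓ(v_i) = <v_i, a> is a linear equation in the a_j's. Collect the n equations into a matrix system V a = ℓ, where row i of V is v_i (expressed in the standard basis). Since V is invertible (lower-triangular with 1s on the diagonal, up to permutation), solve by back-substitution:
  V =
[[1, 0, 0],
 [-1, 0, 1],
 [0, 1, 0]]
  V a = (1, -2, -1)
Solving gives a = (1, -1, -1).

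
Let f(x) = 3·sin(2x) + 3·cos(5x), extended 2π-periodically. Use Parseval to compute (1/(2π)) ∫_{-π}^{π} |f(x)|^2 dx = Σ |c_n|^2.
Σ |c_n|^2 = 9

Expand |f|^2 and use orthogonality of {sin(nx), cos(mx)} on [-π, π]:
  ∫_{-π}^{π} sin(nx)^2 dx = π, ∫ cos(mx)^2 dx = π, and cross terms integrate to 0.
So ∫_{-π}^{π} f(x)^2 dx = 3^2 · π + 3^2 · π = (9 + 9)π.
Divide by 2π: (9 + 9)/2 = 9.
By Parseval, this equals Σ |c_n|^2.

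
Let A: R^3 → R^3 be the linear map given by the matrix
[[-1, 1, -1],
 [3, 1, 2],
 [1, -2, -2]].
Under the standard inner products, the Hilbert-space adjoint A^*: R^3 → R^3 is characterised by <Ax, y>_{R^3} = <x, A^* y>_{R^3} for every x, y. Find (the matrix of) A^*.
A^* = A^T =
[[-1, 3, 1],
 [1, 1, -2],
 [-1, 2, -2]]

For real matrices with standard dot products, the defining identity <Ax, y> = <x, A^* y> gives (Ax)^T y = x^T (A^*) y, i.e. x^T A^T y = x^T (A^*) y. Since this holds for all x, y, we must have A^* = A^T. Therefore
A^* =
[[-1, 3, 1],
 [1, 1, -2],
 [-1, 2, -2]].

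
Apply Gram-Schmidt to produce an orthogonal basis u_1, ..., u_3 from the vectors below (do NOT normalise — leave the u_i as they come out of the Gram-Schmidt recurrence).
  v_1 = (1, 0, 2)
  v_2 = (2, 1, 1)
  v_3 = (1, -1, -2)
Orthogonal basis:
  u_1 = (1, 0, 2)
  u_2 = (6/5, 1, -3/5)
  u_3 = (1, -3/2, -1/2)

Apply the Gram-Schmidt recurrence
  u_1 = v_1
  u_i = v_i − Σ_{j<i} ((v_i · u_j) / (u_j · u_j)) · u_j.

Step by step this gives:
  u_1 = (1, 0, 2)
  u_2 = (6/5, 1, -3/5)
  u_3 = (1, -3/2, -1/2)

Orthogonality check:
  u_2 · u_1 = 0 (should be 0)
  u_3 · u_1 = 0 (should be 0)
  u_3 · u_2 = 0 (should be 0)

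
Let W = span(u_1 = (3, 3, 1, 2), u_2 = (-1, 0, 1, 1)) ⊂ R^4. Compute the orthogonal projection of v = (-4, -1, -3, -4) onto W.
proj_W(v) = (-55/23, -78/23, -49/23, -75/23)

Set up U = [u_1 | ... | u_2] ∈ R^(4×2). The projector onto W = col(U) is P = U (U^T U)^(-1) U^T.
Compute U^T U =
  [23, 0]
  [0, 3],
and U^T v = (-26, -3).
Solve U^T U · c = U^T v for the coefficients: c = (-26/23, -1). The projection is proj_W(v) = U c.
Check: (v - proj_W(v)) · u_1 = 0  (should be 0).
Check: (v - proj_W(v)) · u_2 = 0  (should be 0).
Result: proj_W(v) = (-55/23, -78/23, -49/23, -75/23).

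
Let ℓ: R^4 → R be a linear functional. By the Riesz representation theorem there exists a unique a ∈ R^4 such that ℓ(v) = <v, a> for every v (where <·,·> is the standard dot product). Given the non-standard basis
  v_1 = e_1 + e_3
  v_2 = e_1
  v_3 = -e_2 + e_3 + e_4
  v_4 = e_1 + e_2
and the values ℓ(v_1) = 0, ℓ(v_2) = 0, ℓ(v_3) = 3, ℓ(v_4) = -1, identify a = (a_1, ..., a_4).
a = (0, -1, 0, 2)

Write a = (a_1, ..., a_4) in the standard basis. For each basis vector v_i, ℓ(v_i) = <v_i, a> is a linear equation in the a_j's. Collect the n equations into a matrix system V a = ℓ, where row i of V is v_i (expressed in the standard basis). Since V is invertible (lower-triangular with 1s on the diagonal, up to permutation), solve by back-substitution:
  V =
[[1, 0, 1, 0],
 [1, 0, 0, 0],
 [0, -1, 1, 1],
 [1, 1, 0, 0]]
  V a = (0, 0, 3, -1)
Solving gives a = (0, -1, 0, 2).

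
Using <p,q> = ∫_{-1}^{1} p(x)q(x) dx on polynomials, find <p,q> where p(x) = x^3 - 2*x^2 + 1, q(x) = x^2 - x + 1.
<p,q> = 2/15

Expand the product: p(x)·q(x) = x^5 - 3*x^4 + 3*x^3 - x^2 - x + 1.
∫_{-1}^{1} of each monomial x^k gives [2/(k+1) if k even, 0 if k odd]. Integrating term-by-term (or equivalently evaluating the antiderivative F(x) = x^6/6 - 3*x^5/5 + 3*x^4/4 - x^3/3 - x^2/2 + x at the endpoints):
  F(1) − F(−1) = 29/60 − (7/20) = 2/15.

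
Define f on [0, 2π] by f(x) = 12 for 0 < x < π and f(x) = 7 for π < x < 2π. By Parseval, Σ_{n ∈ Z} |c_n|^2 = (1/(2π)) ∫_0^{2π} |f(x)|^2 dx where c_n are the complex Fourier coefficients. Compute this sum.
Σ |c_n|^2 = 193/2

Parseval equates the L^2 energy of f (normalised by 1/(2π)) with the ℓ^2 sum of its Fourier coefficients: (1/(2π)) ∫_0^{2π} |f|^2 = Σ |c_n|^2.
Compute the left side: (1/(2π)) [∫_0^π 12^2 dx + ∫_π^{2π} 7^2 dx] = (1/(2π)) · (144π + 49π) = (144 + 49)/2 = 193/2.
So Σ_{n ∈ Z} |c_n|^2 = 193/2.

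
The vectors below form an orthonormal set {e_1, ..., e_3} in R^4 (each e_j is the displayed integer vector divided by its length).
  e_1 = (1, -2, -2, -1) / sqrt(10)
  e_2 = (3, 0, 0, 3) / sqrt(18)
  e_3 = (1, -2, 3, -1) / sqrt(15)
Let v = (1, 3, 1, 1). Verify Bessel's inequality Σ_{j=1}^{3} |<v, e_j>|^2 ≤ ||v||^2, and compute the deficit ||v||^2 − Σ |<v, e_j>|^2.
Σ |<v, e_j>|^2 = 9; ||v||^2 = 12; deficit = 3

Write each e_j = u_j / sqrt(<u_j, u_j>) where u_j is the displayed integer vector. Then <v, e_j> = <v, u_j> / sqrt(<u_j, u_j>), so |<v, e_j>|^2 = <v, u_j>^2 / <u_j, u_j>.
Coefficients: <v, e_1> = -8/sqrt(10), <v, e_2> = 6/sqrt(18), <v, e_3> = -3/sqrt(15).
Square and sum: Σ |<v, e_j>|^2 = 9.
Compute ||v||^2 = v·v = 12.
Deficit = 12 − 9 = 3 ≥ 0, confirming Bessel's inequality. (The deficit equals ||v − Σ <v,e_j> e_j||^2, the squared distance from v to span{e_j}.)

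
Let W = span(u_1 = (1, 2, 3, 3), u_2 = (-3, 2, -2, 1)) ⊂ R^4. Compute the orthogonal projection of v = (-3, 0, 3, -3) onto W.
proj_W(v) = (-18/205, -12/41, -15/41, -84/205)

Set up U = [u_1 | ... | u_2] ∈ R^(4×2). The projector onto W = col(U) is P = U (U^T U)^(-1) U^T.
Compute U^T U =
  [23, -2]
  [-2, 18],
and U^T v = (-3, 0).
Solve U^T U · c = U^T v for the coefficients: c = (-27/205, -3/205). The projection is proj_W(v) = U c.
Check: (v - proj_W(v)) · u_1 = 0  (should be 0).
Check: (v - proj_W(v)) · u_2 = 0  (should be 0).
Result: proj_W(v) = (-18/205, -12/41, -15/41, -84/205).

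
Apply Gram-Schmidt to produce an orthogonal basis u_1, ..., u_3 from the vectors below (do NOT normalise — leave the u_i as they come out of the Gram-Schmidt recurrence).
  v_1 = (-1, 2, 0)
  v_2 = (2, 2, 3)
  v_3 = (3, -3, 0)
Orthogonal basis:
  u_1 = (-1, 2, 0)
  u_2 = (12/5, 6/5, 3)
  u_3 = (2/3, 1/3, -2/3)

Apply the Gram-Schmidt recurrence
  u_1 = v_1
  u_i = v_i − Σ_{j<i} ((v_i · u_j) / (u_j · u_j)) · u_j.

Step by step this gives:
  u_1 = (-1, 2, 0)
  u_2 = (12/5, 6/5, 3)
  u_3 = (2/3, 1/3, -2/3)

Orthogonality check:
  u_2 · u_1 = 0 (should be 0)
  u_3 · u_1 = 0 (should be 0)
  u_3 · u_2 = 0 (should be 0)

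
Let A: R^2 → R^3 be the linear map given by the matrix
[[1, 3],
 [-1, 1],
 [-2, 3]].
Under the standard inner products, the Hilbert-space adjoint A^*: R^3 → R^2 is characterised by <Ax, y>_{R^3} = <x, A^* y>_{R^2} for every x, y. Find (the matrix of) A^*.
A^* = A^T =
[[1, -1, -2],
 [3, 1, 3]]

For real matrices with standard dot products, the defining identity <Ax, y> = <x, A^* y> gives (Ax)^T y = x^T (A^*) y, i.e. x^T A^T y = x^T (A^*) y. Since this holds for all x, y, we must have A^* = A^T. Therefore
A^* =
[[1, -1, -2],
 [3, 1, 3]].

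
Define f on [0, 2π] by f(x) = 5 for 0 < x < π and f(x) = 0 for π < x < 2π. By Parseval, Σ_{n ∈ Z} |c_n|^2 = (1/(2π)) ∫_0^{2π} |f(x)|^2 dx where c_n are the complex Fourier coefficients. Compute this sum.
Σ |c_n|^2 = 25/2

Parseval equates the L^2 energy of f (normalised by 1/(2π)) with the ℓ^2 sum of its Fourier coefficients: (1/(2π)) ∫_0^{2π} |f|^2 = Σ |c_n|^2.
Compute the left side: (1/(2π)) [∫_0^π 5^2 dx + ∫_π^{2π} 0^2 dx] = (1/(2π)) · (25π + 0π) = (25 + 0)/2 = 25/2.
So Σ_{n ∈ Z} |c_n|^2 = 25/2.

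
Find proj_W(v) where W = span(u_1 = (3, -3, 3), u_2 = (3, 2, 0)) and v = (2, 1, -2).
proj_W(v) = (27/19, 71/38, -21/38)

Set up U = [u_1 | ... | u_2] ∈ R^(3×2). The projector onto W = col(U) is P = U (U^T U)^(-1) U^T.
Compute U^T U =
  [27, 3]
  [3, 13],
and U^T v = (-3, 8).
Solve U^T U · c = U^T v for the coefficients: c = (-7/38, 25/38). The projection is proj_W(v) = U c.
Check: (v - proj_W(v)) · u_1 = 0  (should be 0).
Check: (v - proj_W(v)) · u_2 = 0  (should be 0).
Result: proj_W(v) = (27/19, 71/38, -21/38).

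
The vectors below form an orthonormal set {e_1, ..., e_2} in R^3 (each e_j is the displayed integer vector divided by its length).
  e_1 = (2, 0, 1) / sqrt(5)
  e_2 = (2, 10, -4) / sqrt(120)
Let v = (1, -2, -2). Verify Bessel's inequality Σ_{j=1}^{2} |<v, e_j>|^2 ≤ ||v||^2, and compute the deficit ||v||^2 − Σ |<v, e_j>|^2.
Σ |<v, e_j>|^2 = 5/6; ||v||^2 = 9; deficit = 49/6

Write each e_j = u_j / sqrt(<u_j, u_j>) where u_j is the displayed integer vector. Then <v, e_j> = <v, u_j> / sqrt(<u_j, u_j>), so |<v, e_j>|^2 = <v, u_j>^2 / <u_j, u_j>.
Coefficients: <v, e_1> = 0/sqrt(5), <v, e_2> = -10/sqrt(120).
Square and sum: Σ |<v, e_j>|^2 = 5/6.
Compute ||v||^2 = v·v = 9.
Deficit = 9 − 5/6 = 49/6 ≥ 0, confirming Bessel's inequality. (The deficit equals ||v − Σ <v,e_j> e_j||^2, the squared distance from v to span{e_j}.)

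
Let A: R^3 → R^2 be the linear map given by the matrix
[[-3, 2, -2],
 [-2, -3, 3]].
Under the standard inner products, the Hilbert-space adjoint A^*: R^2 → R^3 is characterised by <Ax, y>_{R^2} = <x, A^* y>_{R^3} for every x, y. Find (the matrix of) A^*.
A^* = A^T =
[[-3, -2],
 [2, -3],
 [-2, 3]]

For real matrices with standard dot products, the defining identity <Ax, y> = <x, A^* y> gives (Ax)^T y = x^T (A^*) y, i.e. x^T A^T y = x^T (A^*) y. Since this holds for all x, y, we must have A^* = A^T. Therefore
A^* =
[[-3, -2],
 [2, -3],
 [-2, 3]].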